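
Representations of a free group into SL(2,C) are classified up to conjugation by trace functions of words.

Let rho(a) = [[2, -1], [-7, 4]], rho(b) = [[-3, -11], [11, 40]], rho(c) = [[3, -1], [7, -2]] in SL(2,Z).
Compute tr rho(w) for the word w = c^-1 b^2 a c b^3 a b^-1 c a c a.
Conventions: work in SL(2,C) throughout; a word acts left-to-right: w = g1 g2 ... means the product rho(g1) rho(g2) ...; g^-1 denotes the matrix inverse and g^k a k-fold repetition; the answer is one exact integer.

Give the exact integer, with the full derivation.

rho(c^-1) = [[-2, 1], [-7, 3]]
... * rho(b) = [[-3, -11], [11, 40]]  ->  [[17, 62], [54, 197]]
... * rho(b) = [[-3, -11], [11, 40]]  ->  [[631, 2293], [2005, 7286]]
... * rho(a) = [[2, -1], [-7, 4]]  ->  [[-14789, 8541], [-46992, 27139]]
... * rho(c) = [[3, -1], [7, -2]]  ->  [[15420, -2293], [48997, -7286]]
... * rho(b) = [[-3, -11], [11, 40]]  ->  [[-71483, -261340], [-227137, -830407]]
... * rho(b) = [[-3, -11], [11, 40]]  ->  [[-2660291, -9667287], [-8453066, -30717773]]
... * rho(b) = [[-3, -11], [11, 40]]  ->  [[-98359284, -357428279], [-312536305, -1135727194]]
... * rho(a) = [[2, -1], [-7, 4]]  ->  [[2305279385, -1331353832], [7325017748, -4230372471]]
... * rho(b^-1) = [[40, 11], [-11, -3]]  ->  [[106856067552, 29352134731], [339534807101, 93266312641]]
... * rho(c) = [[3, -1], [7, -2]]  ->  [[526033145773, -165560337014], [1671468609790, -526067432383]]
... * rho(a) = [[2, -1], [-7, 4]]  ->  [[2210988650644, -1188274493829], [7025409246261, -3775738339322]]
... * rho(c) = [[3, -1], [7, -2]]  ->  [[-1684955504871, 165560337014], [-5353940636471, 526067432383]]
... * rho(a) = [[2, -1], [-7, 4]]  ->  [[-4528833368840, 2347196852927], [-14390353299623, 7458210366003]]
tr = -4528833368840 + 7458210366003 = 2929376997163

2929376997163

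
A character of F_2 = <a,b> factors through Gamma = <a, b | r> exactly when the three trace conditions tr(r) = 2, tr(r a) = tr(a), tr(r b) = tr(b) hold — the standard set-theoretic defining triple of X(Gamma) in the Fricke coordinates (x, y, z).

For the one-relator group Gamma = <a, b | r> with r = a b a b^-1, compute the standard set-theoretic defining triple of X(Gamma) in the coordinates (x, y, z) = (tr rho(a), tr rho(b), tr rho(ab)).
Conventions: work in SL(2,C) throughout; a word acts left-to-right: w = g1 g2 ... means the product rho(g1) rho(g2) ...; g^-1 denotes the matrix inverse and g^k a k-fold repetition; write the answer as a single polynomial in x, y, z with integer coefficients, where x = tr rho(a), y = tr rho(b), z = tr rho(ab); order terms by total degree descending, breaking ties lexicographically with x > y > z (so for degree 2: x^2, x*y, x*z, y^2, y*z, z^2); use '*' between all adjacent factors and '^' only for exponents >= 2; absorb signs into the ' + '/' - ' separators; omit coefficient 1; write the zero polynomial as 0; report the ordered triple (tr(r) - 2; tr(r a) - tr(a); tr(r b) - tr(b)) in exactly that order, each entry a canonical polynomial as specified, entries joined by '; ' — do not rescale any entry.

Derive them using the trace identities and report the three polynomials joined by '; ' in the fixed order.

trace(a b a) = trace(a)*trace(b a) - trace(b) = x*z - y
reduce: trace(a b a b) = trace(a b)*trace(a b) - trace(1) = z^2 - 2
so trace(a b a b^-1) = trace(a b a)*trace(b) - trace(a b a b) = x*y*z - y^2 - z^2 + 2
so trace(a^2 b a) = trace(a)*trace(b a^2) - trace(b a)   [square of a] = x^2*z - x*y - z
so trace(b a b) = trace(b)*trace(a b) - trace(a)   [square of b] = y*z - x
reduce: trace(a^2 b a b) = trace(a)*trace(b a b a) - trace(b a b)   [square of a] = x*z^2 - y*z - x
trace(a b a b^-1 a) = trace(a^2 b a)*trace(b) - trace(a^2 b a b)   [inverse elimination on b] = x^2*y*z - x*y^2 - x*z^2 + x
assemble the triple (trace(r) - 2; trace(r a) - x; trace(r b) - y)

x*y*z - y^2 - z^2; x^2*y*z - x*y^2 - x*z^2; x*z - 2*y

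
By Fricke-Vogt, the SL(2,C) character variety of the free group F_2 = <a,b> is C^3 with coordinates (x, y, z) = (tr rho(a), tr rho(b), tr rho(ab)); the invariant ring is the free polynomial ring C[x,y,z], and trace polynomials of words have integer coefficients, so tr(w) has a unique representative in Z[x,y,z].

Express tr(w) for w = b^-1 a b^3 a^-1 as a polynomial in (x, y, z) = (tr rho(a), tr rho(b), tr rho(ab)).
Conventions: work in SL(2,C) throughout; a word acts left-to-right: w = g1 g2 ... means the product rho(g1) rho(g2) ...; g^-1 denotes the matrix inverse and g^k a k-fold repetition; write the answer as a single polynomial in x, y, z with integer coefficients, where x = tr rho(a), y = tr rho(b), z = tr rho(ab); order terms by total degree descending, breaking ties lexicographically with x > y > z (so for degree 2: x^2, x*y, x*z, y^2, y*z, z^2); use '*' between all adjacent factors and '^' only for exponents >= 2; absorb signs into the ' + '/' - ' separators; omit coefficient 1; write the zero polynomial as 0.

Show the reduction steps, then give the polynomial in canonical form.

-x*y^3*z + x^2*y^2 + y^4 + y^2*z^2 + x*y*z - x^2 - 4*y^2 - z^2 + 2

apply: tr(a b^2) = tr(b) * tr(a b) - tr(a)   [square of b] = y*z - x
use: tr(b^2) = tr(b) * tr(b) - tr(1)   [square of b] = y^2 - 2
tr(a^2 b^2) = tr(a) * tr(b^2 a) - tr(b^2)   [square of a] = x*y*z - x^2 - y^2 + 2
apply: tr(a^2 b) = tr(a) * tr(b a) - tr(b)   [square of a] = x*z - y
apply: tr(a b^3 a) = tr(b) * tr(a^2 b^2) - tr(a^2 b)   [square of b] = x*y^2*z - x^2*y - y^3 - x*z + 3*y
tr(a b a b) = tr(b a) * tr(b a) - tr(1)   [split at a repeated b] = z^2 - 2
tr(b a b a b) = tr(b) * tr(a b a b) - tr(a b a)   [square of b] = y*z^2 - x*z - y
tr(a b^3 a b) = tr(b) * tr(b a b a b) - tr(b a b a)   [square of b] = y^2*z^2 - x*y*z - y^2 - z^2 + 2
apply: tr(b^-1 a b^3 a) = tr(a b^3 a) * tr(b) - tr(a b^3 a b)   [inverse elimination on b] = x*y^3*z - x^2*y^2 - y^4 - y^2*z^2 + 4*y^2 + z^2 - 2
apply: tr(b^-1 a b^3 a^-1) = tr(b^-1 a b^3) * tr(a) - tr(b^-1 a b^3 a)   [inverse elimination on a] = -x*y^3*z + x^2*y^2 + y^4 + y^2*z^2 + x*y*z - x^2 - 4*y^2 - z^2 + 2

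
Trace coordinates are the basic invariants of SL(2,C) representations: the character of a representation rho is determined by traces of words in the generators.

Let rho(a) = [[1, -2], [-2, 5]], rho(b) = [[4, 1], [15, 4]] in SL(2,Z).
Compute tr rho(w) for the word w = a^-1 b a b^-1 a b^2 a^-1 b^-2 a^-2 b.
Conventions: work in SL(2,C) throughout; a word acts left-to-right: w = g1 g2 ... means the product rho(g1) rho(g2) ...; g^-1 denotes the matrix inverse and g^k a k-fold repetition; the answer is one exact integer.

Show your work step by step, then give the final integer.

6443654216

rho(a^-1) = [[5, 2], [2, 1]]
... * rho(b) = [[4, 1], [15, 4]]  ->  [[50, 13], [23, 6]]
... * rho(a) = [[1, -2], [-2, 5]]  ->  [[24, -35], [11, -16]]
... * rho(b^-1) = [[4, -1], [-15, 4]]  ->  [[621, -164], [284, -75]]
... * rho(a) = [[1, -2], [-2, 5]]  ->  [[949, -2062], [434, -943]]
... * rho(b) = [[4, 1], [15, 4]]  ->  [[-27134, -7299], [-12409, -3338]]
... * rho(b) = [[4, 1], [15, 4]]  ->  [[-218021, -56330], [-99706, -25761]]
... * rho(a^-1) = [[5, 2], [2, 1]]  ->  [[-1202765, -492372], [-550052, -225173]]
... * rho(b^-1) = [[4, -1], [-15, 4]]  ->  [[2574520, -766723], [1177387, -350640]]
... * rho(b^-1) = [[4, -1], [-15, 4]]  ->  [[21798925, -5641412], [9969148, -2579947]]
... * rho(a^-1) = [[5, 2], [2, 1]]  ->  [[97711801, 37956438], [44685846, 17358349]]
... * rho(a^-1) = [[5, 2], [2, 1]]  ->  [[564471881, 233380040], [258145928, 106730041]]
... * rho(b) = [[4, 1], [15, 4]]  ->  [[5758588124, 1497992041], [2633534327, 685066092]]
tr = 5758588124 + 685066092 = 6443654216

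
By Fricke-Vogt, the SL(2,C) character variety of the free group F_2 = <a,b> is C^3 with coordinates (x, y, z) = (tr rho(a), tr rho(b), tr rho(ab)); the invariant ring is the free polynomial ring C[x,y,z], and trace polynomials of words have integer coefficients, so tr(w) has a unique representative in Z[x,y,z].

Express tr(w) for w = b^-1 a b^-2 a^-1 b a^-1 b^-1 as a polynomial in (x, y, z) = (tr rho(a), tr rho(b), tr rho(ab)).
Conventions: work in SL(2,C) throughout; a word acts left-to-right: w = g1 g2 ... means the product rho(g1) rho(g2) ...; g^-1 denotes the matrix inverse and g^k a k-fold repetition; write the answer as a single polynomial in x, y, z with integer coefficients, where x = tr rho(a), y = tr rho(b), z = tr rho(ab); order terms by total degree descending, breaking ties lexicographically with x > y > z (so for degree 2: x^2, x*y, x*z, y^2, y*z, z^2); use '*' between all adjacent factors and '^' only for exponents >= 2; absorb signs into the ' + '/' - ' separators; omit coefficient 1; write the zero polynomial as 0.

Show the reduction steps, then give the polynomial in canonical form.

x^2*y^4*z - x^3*y^3 - x*y^5 - 2*x*y^3*z^2 + x^2*y^2*z + y^4*z + y^2*z^3 + 4*x*y^3 - 3*y^2*z - x*y - z

tr(b^-1) = tr(b) = y
tr(a b a) = tr(a) * tr(b a) - tr(b)   [square of a] = x*z - y
tr(a b a b) = tr(b a) * tr(b a) - tr(1)   [split at a repeated b] = z^2 - 2
tr(b^-1 a b a) = tr(a b a) * tr(b) - tr(a b a b)   [inverse elimination on b] = x*y*z - y^2 - z^2 + 2
tr(a^-1 b^-1 a b) = tr(b^-1 a b) * tr(a) - tr(b^-1 a b a)   [inverse elimination on a] = -x*y*z + x^2 + y^2 + z^2 - 2
tr(b^-1 a^-1 b^-1 a) = tr(a^-1 b^-1 a) * tr(b) - tr(a^-1 b^-1 a b)   [inverse elimination on b] = x*y*z - x^2 - z^2 + 2
tr(b^-1 a b^-2 a^-1) = tr(b^-1 a^-1 b^-1 a) * tr(b) - tr(b^-1 a^-1 b^-1 a b)   [inverse elimination on b] = x*y^2*z - x^2*y - y*z^2 + y
tr(a^2) = tr(a) * tr(a) - tr(1)   [square of a] = x^2 - 2
tr(b a^2 b) = tr(b) * tr(a^2 b) - tr(a^2)   [square of b] = x*y*z - x^2 - y^2 + 2
tr(b a b) = tr(b) * tr(a b) - tr(a)   [square of b] = y*z - x
tr(b a^2 b a) = tr(a) * tr(b a b a) - tr(b a b)   [square of a] = x*z^2 - y*z - x
tr(a^-1 b a^2 b) = tr(b a^2 b) * tr(a) - tr(b a^2 b a)   [inverse elimination on a] = x^2*y*z - x^3 - x*y^2 - x*z^2 + y*z + 3*x
tr(a b^-1 a^-1 b a) = tr(a^-1 b a^2) * tr(b) - tr(a^-1 b a^2 b)   [inverse elimination on b] = -x^2*y*z + x^3 + x*y^2 + x*z^2 - 3*x
tr(b a b a b) = tr(b) * tr(a b a b) - tr(a b a)   [square of b] = y*z^2 - x*z - y
tr(b a b a b a) = tr(b a b a) * tr(b a) - tr(a b)   [split at a repeated b] = z^3 - 3*z
tr(a^-1 b a b a b) = tr(b a b a b) * tr(a) - tr(b a b a b a)   [inverse elimination on a] = x*y*z^2 - x^2*z - z^3 - x*y + 3*z
tr(a b^-1 a^-1 b a b) = tr(a^-1 b a b a) * tr(b) - tr(a^-1 b a b a b)   [inverse elimination on b] = -x*y*z^2 + x^2*z + y^2*z + z^3 - 3*z
tr(a^-1 b a b^-1 a b^-1) = tr(a b^-1 a^-1 b a) * tr(b) - tr(a b^-1 a^-1 b a b)   [inverse elimination on b] = -x^2*y^2*z + x^3*y + x*y^3 + 2*x*y*z^2 - x^2*z - y^2*z - z^3 - 3*x*y + 3*z
tr(b^-1 a b^-2 a^-1 b a) = tr(a^-1 b a b^-1 a b^-1) * tr(b) - tr(a^-1 b a b^-1 a)   [inverse elimination on b] = -x^2*y^3*z + x^3*y^2 + x*y^4 + 2*x*y^2*z^2 - x^2*y*z - y^3*z - y*z^3 - 3*x*y^2 + 3*y*z - x
tr(a b^-2 a^-1 b a) = tr(b^-1 a^-1 b a^2) * tr(b) - tr(b^-1 a^-1 b a^2 b)   [inverse elimination on b] = -x^2*y^2*z + x^3*y + x*y^3 + x*y*z^2 - 3*x*y - z
tr(b^-2 a b^-2 a^-1 b a) = tr(b^-1 a b^-2 a^-1 b a) * tr(b) - tr(b^-1 a b^-2 a^-1 b a b)   [inverse elimination on b] = -x^2*y^4*z + x^3*y^3 + x*y^5 + 2*x*y^3*z^2 - y^4*z - y^2*z^3 - x^3*y - 4*x*y^3 - x*y*z^2 + 3*y^2*z + 2*x*y + z
tr(b^-1 a b^-2 a^-1 b a^-1 b^-1) = tr(b^-2 a b^-2 a^-1 b) * tr(a) - tr(b^-2 a b^-2 a^-1 b a)   [inverse elimination on a] = x^2*y^4*z - x^3*y^3 - x*y^5 - 2*x*y^3*z^2 + x^2*y^2*z + y^4*z + y^2*z^3 + 4*x*y^3 - 3*y^2*z - x*y - z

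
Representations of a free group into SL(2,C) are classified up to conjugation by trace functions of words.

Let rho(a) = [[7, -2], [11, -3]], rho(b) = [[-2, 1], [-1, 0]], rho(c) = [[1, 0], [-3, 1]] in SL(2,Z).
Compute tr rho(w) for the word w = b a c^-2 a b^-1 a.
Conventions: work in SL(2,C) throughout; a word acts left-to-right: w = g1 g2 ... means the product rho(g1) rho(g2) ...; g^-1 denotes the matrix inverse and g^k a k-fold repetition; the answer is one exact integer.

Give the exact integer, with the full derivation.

-110

rho(b) = [[-2, 1], [-1, 0]]
... * rho(a) = [[7, -2], [11, -3]]  ->  [[-3, 1], [-7, 2]]
... * rho(c^-1) = [[1, 0], [3, 1]]  ->  [[0, 1], [-1, 2]]
... * rho(c^-1) = [[1, 0], [3, 1]]  ->  [[3, 1], [5, 2]]
... * rho(a) = [[7, -2], [11, -3]]  ->  [[32, -9], [57, -16]]
... * rho(b^-1) = [[0, -1], [1, -2]]  ->  [[-9, -14], [-16, -25]]
... * rho(a) = [[7, -2], [11, -3]]  ->  [[-217, 60], [-387, 107]]
tr = -217 + 107 = -110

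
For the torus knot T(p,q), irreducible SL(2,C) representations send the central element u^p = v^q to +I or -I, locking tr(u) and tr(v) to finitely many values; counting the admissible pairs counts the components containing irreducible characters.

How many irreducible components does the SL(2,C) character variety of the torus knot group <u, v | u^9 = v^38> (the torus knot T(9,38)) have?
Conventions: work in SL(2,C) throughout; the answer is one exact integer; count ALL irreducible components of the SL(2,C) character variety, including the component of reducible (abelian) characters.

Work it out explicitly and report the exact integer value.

149

In the torus knot group T(9,38), u^9 = v^38 is central, so an irreducible representation sends it to +I or -I (Schur).
So on each irreducible component the traces are pinned: tr(u) = 2*cos(pi*alpha/9) with 1 <= alpha <= 8, tr(v) = 2*cos(pi*beta/38) with 1 <= beta <= 37.
Consistency of u^9 = (-1)^alpha I with v^38 = (-1)^beta I forces alpha = beta (mod 2).
Enumerate parity-matched pairs: 4*19 odd-odd plus 4*18 even-even gives 148.
Total: 148 irreducible-character components + 1 reducible (abelian) component = 149.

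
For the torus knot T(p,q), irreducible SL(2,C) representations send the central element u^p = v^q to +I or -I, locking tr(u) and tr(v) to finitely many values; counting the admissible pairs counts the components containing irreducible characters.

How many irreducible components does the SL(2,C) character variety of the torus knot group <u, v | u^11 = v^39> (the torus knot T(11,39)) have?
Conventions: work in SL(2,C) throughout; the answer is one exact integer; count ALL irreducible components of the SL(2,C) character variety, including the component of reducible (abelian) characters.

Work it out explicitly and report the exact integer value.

In the torus knot group T(11,39), u^11 = v^39 is central, so an irreducible representation sends it to +I or -I (Schur).
So on each irreducible component the traces are pinned: tr(u) = 2*cos(pi*alpha/11) with 1 <= alpha <= 10, tr(v) = 2*cos(pi*beta/39) with 1 <= beta <= 38.
Consistency of u^11 = (-1)^alpha I with v^39 = (-1)^beta I forces alpha = beta (mod 2).
Counting: 5 odd alphas x 19 odd betas + 5 even alphas x 19 even betas = 95 + 95 = 190.
That is 190 components of irreducible characters, and with the reducible (abelian) component the total is 191.

191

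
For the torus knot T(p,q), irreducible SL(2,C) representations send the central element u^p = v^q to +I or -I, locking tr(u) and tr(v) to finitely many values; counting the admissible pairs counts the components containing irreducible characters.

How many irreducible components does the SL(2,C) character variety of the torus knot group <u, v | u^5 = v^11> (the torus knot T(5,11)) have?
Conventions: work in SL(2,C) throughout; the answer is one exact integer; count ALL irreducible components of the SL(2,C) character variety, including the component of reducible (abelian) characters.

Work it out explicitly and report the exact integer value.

For T(5,11): irreducibility forces the central element u^5 = v^11 to one of +I, -I.
On an irreducible component, tr(u) is locked at 2*cos(pi*alpha/5) for some alpha in 1..4, and tr(v) at 2*cos(pi*beta/11) for some beta in 1..10.
The two central values (-1)^alpha I and (-1)^beta I must be the same matrix, so alpha and beta share a parity.
count pairs: odd alpha (2 choices) x odd beta (5), plus even alpha (2) x even beta (5): 2*5 + 2*5 = 20.
Total: 20 irreducible-character components + 1 reducible (abelian) component = 21.

21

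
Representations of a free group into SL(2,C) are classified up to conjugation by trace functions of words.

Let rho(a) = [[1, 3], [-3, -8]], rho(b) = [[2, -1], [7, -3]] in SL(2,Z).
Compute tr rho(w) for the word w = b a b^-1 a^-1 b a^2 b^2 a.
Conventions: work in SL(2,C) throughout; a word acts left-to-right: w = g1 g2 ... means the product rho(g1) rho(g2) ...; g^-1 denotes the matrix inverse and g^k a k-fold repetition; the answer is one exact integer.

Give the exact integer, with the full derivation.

rho(b) = [[2, -1], [7, -3]]
... * rho(a) = [[1, 3], [-3, -8]]  ->  [[5, 14], [16, 45]]
... * rho(b^-1) = [[-3, 1], [-7, 2]]  ->  [[-113, 33], [-363, 106]]
... * rho(a^-1) = [[-8, -3], [3, 1]]  ->  [[1003, 372], [3222, 1195]]
... * rho(b) = [[2, -1], [7, -3]]  ->  [[4610, -2119], [14809, -6807]]
... * rho(a) = [[1, 3], [-3, -8]]  ->  [[10967, 30782], [35230, 98883]]
... * rho(a) = [[1, 3], [-3, -8]]  ->  [[-81379, -213355], [-261419, -685374]]
... * rho(b) = [[2, -1], [7, -3]]  ->  [[-1656243, 721444], [-5320456, 2317541]]
... * rho(b) = [[2, -1], [7, -3]]  ->  [[1737622, -508089], [5581875, -1632167]]
... * rho(a) = [[1, 3], [-3, -8]]  ->  [[3261889, 9277578], [10478376, 29802961]]
tr = 3261889 + 29802961 = 33064850

33064850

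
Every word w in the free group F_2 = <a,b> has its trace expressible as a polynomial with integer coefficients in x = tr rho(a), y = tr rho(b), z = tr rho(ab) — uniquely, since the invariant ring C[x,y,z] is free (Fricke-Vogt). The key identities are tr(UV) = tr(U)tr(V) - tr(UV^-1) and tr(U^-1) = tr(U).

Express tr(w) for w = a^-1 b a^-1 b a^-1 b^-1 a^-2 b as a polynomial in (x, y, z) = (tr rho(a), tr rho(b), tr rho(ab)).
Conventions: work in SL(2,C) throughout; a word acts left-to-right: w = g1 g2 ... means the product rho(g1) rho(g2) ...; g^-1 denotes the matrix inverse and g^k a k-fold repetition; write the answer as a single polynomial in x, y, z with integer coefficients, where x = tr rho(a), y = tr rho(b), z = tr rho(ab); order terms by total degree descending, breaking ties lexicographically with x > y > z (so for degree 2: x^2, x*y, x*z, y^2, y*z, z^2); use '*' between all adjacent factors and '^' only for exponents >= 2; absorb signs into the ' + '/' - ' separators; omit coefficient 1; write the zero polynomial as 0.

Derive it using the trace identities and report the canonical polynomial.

tr(b^2) = tr(b)*tr(b) - tr(1) = y^2 - 2
tr(b^2 a) = tr(b)*tr(a b) - tr(a) = y*z - x
reduce: tr(a^-1 b^2) = tr(b^2)*tr(a) - tr(b^2 a) = x*y^2 - y*z - x
so tr(a^-1 b^2 a^-1) = tr(a^-1 b^2)*tr(a) - tr(a^-1 b^2 a) = x^2*y^2 - x*y*z - x^2 - y^2 + 2
tr(b a^2 b) = tr(a)*tr(b^2 a) - tr(b^2) = x*y*z - x^2 - y^2 + 2
reduce: tr(b a^2) = tr(a)*tr(b a) - tr(b) = x*z - y
tr(a b^3 a) = tr(b)*tr(b a^2 b) - tr(b a^2) = x*y^2*z - x^2*y - y^3 - x*z + 3*y
reduce: tr(a b a b) = tr(b a)*tr(b a) - tr(1)   [split at repeated b] = z^2 - 2
tr(a b a b^2) = tr(b)*tr(a b a b) - tr(a b a) = y*z^2 - x*z - y
so tr(a b^3 a b) = tr(b)*tr(a b a b^2) - tr(a b a b) = y^2*z^2 - x*y*z - y^2 - z^2 + 2
so tr(b^-1 a b^3 a) = tr(a b^3 a)*tr(b) - tr(a b^3 a b) = x*y^3*z - x^2*y^2 - y^4 - y^2*z^2 + 4*y^2 + z^2 - 2
reduce: tr(b^2 a^-1 b^-1 a b) = tr(b^-1 a b^3)*tr(a) - tr(b^-1 a b^3 a) = -x*y^3*z + x^2*y^2 + y^4 + y^2*z^2 + x*y*z - x^2 - 4*y^2 - z^2 + 2
reduce: tr(b a b^2) = tr(b)*tr(b a b) - tr(b a) = y^2*z - x*y - z
tr(a b a b a b) = tr(a b)*tr(a b a b) - tr(a^-1 b^-1)   [split at repeated a] = z^3 - 3*z
tr(a b a b a) = tr(a)*tr(b a b a) - tr(b a b) = x*z^2 - y*z - x
reduce: tr(b a b a b^2 a) = tr(b)*tr(a b a b a b) - tr(a b a b a) = y*z^3 - x*z^2 - 2*y*z + x
reduce: tr(a b a b^2 a^-1 b) = tr(b a b a b^2)*tr(a) - tr(b a b a b^2 a) = x*y^2*z^2 - x^2*y*z - y*z^3 - x*y^2 + 2*y*z + x
tr(b^2 a^-1 b^-1 a b a) = tr(a b a b^2 a^-1)*tr(b) - tr(a b a b^2 a^-1 b) = -x*y^2*z^2 + x^2*y*z + y^3*z + y*z^3 - 3*y*z - x
so tr(b a^-1 b^2 a^-1 b^-1 a) = tr(b^2 a^-1 b^-1 a b)*tr(a) - tr(b^2 a^-1 b^-1 a b a) = -x^2*y^3*z + x^3*y^2 + x*y^4 + 2*x*y^2*z^2 - y^3*z - y*z^3 - x^3 - 4*x*y^2 - x*z^2 + 3*y*z + 3*x
reduce: tr(b a^-1 b^-1 a^-1 b a^-1 b) = tr(b a^-1 b^2 a^-1 b^-1)*tr(a) - tr(b a^-1 b^2 a^-1 b^-1 a) = x^2*y^3*z - x*y^4 - 2*x*y^2*z^2 - x^2*y*z + y^3*z + y*z^3 + 3*x*y^2 + x*z^2 - 3*y*z - x
tr(b a b a^-1 b) = tr(b^2 a b)*tr(a) - tr(b^2 a b a) = x*y^2*z - x^2*y - y*z^2 + y
so tr(b a b a^-1 b a) = tr(b a b a b)*tr(a) - tr(b a b a b a) = x*y*z^2 - x^2*z - z^3 - x*y + 3*z
tr(a^-1 b a^-1 b a b) = tr(b a b a^-1 b)*tr(a) - tr(b a b a^-1 b a) = x^2*y^2*z - x^3*y - 2*x*y*z^2 + x^2*z + z^3 + 2*x*y - 3*z
reduce: tr(b a^-1 b a b) = tr(b a b^2)*tr(a) - tr(b a b^2 a) = x*y^2*z - x^2*y - y*z^2 + y
reduce: tr(a^-1 b a^-1 b a b a^-1) = tr(a^-1 b a^-1 b a b)*tr(a) - tr(a^-1 b a^-1 b a b a) = x^3*y^2*z - x^4*y - 2*x^2*y*z^2 + x^3*z - x*y^2*z + x*z^3 + 3*x^2*y + y*z^2 - 3*x*z - y
reduce: tr(b^3 a b) = tr(b)*tr(b a b^2) - tr(b a b) = y^3*z - x*y^2 - 2*y*z + x
so tr(b^2 a b a^-1 b) = tr(b^3 a b)*tr(a) - tr(b^3 a b a) = x*y^3*z - x^2*y^2 - y^2*z^2 - x*y*z + x^2 + y^2 + z^2 - 2
tr(b a b^2 a b) = tr(b)*tr(a b^2 a b) - tr(a b^2 a) = y^2*z^2 - 2*x*y*z + x^2 - 2
tr(b^2 a b a^-1 b a) = tr(b a b^2 a b)*tr(a) - tr(b a b^2 a b a) = x*y^2*z^2 - 2*x^2*y*z - y*z^3 + x^3 + x*z^2 + 2*y*z - 3*x
reduce: tr(b a b a^-1 b a^-1 b) = tr(b^2 a b a^-1 b)*tr(a) - tr(b^2 a b a^-1 b a) = x^2*y^3*z - x^3*y^2 - 2*x*y^2*z^2 + x^2*y*z + y*z^3 + x*y^2 - 2*y*z + x
so tr(b a b a b a b a) = tr(b a)*tr(b a b a b a) - tr(b^-1 a^-1 b^-1 a^-1)   [split at repeated b] = z^4 - 4*z^2 + 2
so tr(b a^-1 b a b a b a) = tr(b a b a b a b)*tr(a) - tr(b a b a b a b a) = x*y*z^3 - x^2*z^2 - z^4 - 2*x*y*z + x^2 + 4*z^2 - 2
so tr(b a b a^-1 b a^-1 b a) = tr(b a^-1 b a b a b)*tr(a) - tr(b a^-1 b a b a b a) = x^2*y^2*z^2 - x^3*y*z - 2*x*y*z^3 - x^2*y^2 + x^2*z^2 + z^4 + 4*x*y*z - 4*z^2 + 2
reduce: tr(a^-1 b a^-1 b a b a^-1 b) = tr(b a b a^-1 b a^-1 b)*tr(a) - tr(b a b a^-1 b a^-1 b a) = x^3*y^3*z - x^4*y^2 - 3*x^2*y^2*z^2 + 2*x^3*y*z + 3*x*y*z^3 + 2*x^2*y^2 - x^2*z^2 - z^4 - 6*x*y*z + x^2 + 4*z^2 - 2
so tr(b a^-1 b^-1 a^-1 b a^-1 b a) = tr(a^-1 b a^-1 b a b a^-1)*tr(b) - tr(a^-1 b a^-1 b a b a^-1 b) = x^2*y^2*z^2 - x^3*y*z - x*y^3*z - 2*x*y*z^3 + x^2*y^2 + x^2*z^2 + y^2*z^2 + z^4 + 3*x*y*z - x^2 - y^2 - 4*z^2 + 2
reduce: tr(a^-1 b a^-1 b a^-1 b a^-1 b^-1) = tr(b a^-1 b^-1 a^-1 b a^-1 b)*tr(a) - tr(b a^-1 b^-1 a^-1 b a^-1 b a) = x^3*y^3*z - x^2*y^4 - 3*x^2*y^2*z^2 + 2*x*y^3*z + 3*x*y*z^3 + 2*x^2*y^2 - y^2*z^2 - z^4 - 6*x*y*z + y^2 + 4*z^2 - 2
tr(b a^-1 b a) = tr(b a b)*tr(a) - tr(b a b a) = x*y*z - x^2 - z^2 + 2
tr(a^-1 b a^-1 b) = tr(b a^-1 b)*tr(a) - tr(b a^-1 b a) = x^2*y^2 - 2*x*y*z + z^2 - 2
reduce: tr(a^-1 b a^-1 b a^-1) = tr(a^-1 b a^-1 b)*tr(a) - tr(a^-1 b a^-1 b a) = x^3*y^2 - 2*x^2*y*z - x*y^2 + x*z^2 + y*z - x
reduce: tr(a^-1 b a^-1 b a^-1 b^-1 a^-2 b) = tr(a^-1 b a^-1 b a^-1 b a^-1 b^-1)*tr(a) - tr(a^-1 b a^-1 b a^-1 b a^-1 b^-1 a) = x^4*y^3*z - x^3*y^4 - 3*x^3*y^2*z^2 + 2*x^2*y^3*z + 3*x^2*y*z^3 + x^3*y^2 - x*y^2*z^2 - x*z^4 - 4*x^2*y*z + 2*x*y^2 + 3*x*z^2 - y*z - x

x^4*y^3*z - x^3*y^4 - 3*x^3*y^2*z^2 + 2*x^2*y^3*z + 3*x^2*y*z^3 + x^3*y^2 - x*y^2*z^2 - x*z^4 - 4*x^2*y*z + 2*x*y^2 + 3*x*z^2 - y*z - x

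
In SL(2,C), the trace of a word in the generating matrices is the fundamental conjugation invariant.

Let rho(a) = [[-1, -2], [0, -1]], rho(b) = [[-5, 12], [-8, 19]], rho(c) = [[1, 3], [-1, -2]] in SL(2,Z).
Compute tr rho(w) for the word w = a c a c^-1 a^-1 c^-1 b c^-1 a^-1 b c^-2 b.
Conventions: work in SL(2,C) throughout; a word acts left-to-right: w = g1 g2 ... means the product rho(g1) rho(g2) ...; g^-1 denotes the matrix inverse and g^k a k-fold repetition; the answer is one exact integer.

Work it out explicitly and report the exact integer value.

76837

rho(a) = [[-1, -2], [0, -1]]
... * rho(c) = [[1, 3], [-1, -2]]  ->  [[1, 1], [1, 2]]
... * rho(a) = [[-1, -2], [0, -1]]  ->  [[-1, -3], [-1, -4]]
... * rho(c^-1) = [[-2, -3], [1, 1]]  ->  [[-1, 0], [-2, -1]]
... * rho(a^-1) = [[-1, 2], [0, -1]]  ->  [[1, -2], [2, -3]]
... * rho(c^-1) = [[-2, -3], [1, 1]]  ->  [[-4, -5], [-7, -9]]
... * rho(b) = [[-5, 12], [-8, 19]]  ->  [[60, -143], [107, -255]]
... * rho(c^-1) = [[-2, -3], [1, 1]]  ->  [[-263, -323], [-469, -576]]
... * rho(a^-1) = [[-1, 2], [0, -1]]  ->  [[263, -203], [469, -362]]
... * rho(b) = [[-5, 12], [-8, 19]]  ->  [[309, -701], [551, -1250]]
... * rho(c^-1) = [[-2, -3], [1, 1]]  ->  [[-1319, -1628], [-2352, -2903]]
... * rho(c^-1) = [[-2, -3], [1, 1]]  ->  [[1010, 2329], [1801, 4153]]
... * rho(b) = [[-5, 12], [-8, 19]]  ->  [[-23682, 56371], [-42229, 100519]]
tr = -23682 + 100519 = 76837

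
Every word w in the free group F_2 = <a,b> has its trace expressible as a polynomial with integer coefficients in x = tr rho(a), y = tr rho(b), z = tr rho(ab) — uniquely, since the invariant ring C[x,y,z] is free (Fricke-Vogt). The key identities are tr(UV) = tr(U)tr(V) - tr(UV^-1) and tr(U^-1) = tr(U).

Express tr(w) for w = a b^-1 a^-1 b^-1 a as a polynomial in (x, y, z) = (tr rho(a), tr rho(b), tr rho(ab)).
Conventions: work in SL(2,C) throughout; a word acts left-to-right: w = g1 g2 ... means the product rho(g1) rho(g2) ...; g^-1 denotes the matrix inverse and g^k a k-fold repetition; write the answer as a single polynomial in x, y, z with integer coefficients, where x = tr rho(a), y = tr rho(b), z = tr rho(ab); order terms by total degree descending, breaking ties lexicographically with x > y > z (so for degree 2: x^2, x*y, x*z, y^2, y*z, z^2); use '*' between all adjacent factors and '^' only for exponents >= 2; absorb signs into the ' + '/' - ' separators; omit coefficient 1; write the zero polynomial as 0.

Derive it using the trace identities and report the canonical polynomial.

x^2*y*z - x^3 - x*z^2 - y*z + 3*x

trace(a^2) = trace(a) trace(a) - trace(1) = x^2 - 2
and trace(a^2 b) = trace(a) trace(b a) - trace(b) = x*z - y
trace(b^-1 a^2) = trace(a^2) trace(b) - trace(a^2 b) = x^2*y - x*z - y
and trace(b^-1 a^2 b^-1) = trace(b^-1 a^2) trace(b) - trace(b^-1 a^2 b) = x^2*y^2 - x*y*z - x^2 - y^2 + 2
next, trace(a^3) = trace(a) trace(a^2) - trace(a) = x^3 - 3*x
next, trace(a^3 b) = trace(a) trace(a b a) - trace(a b) = x^2*z - x*y - z
trace(a b^-1 a^2) = trace(a^3) trace(b) - trace(a^3 b) = x^3*y - x^2*z - 2*x*y + z
trace(b a b a) = trace(b a) trace(b a) - trace(1) = z^2 - 2
trace(b a b) = trace(b) trace(a b) - trace(a) = y*z - x
next, trace(a^2 b a b) = trace(a) trace(b a b a) - trace(b a b) = x*z^2 - y*z - x
next, trace(a b^-1 a^2 b) = trace(a^2 b a) trace(b) - trace(a^2 b a b) = x^2*y*z - x*y^2 - x*z^2 + x
trace(b^-1 a^2 b^-1 a) = trace(a b^-1 a^2) trace(b) - trace(a b^-1 a^2 b) = x^3*y^2 - 2*x^2*y*z - x*y^2 + x*z^2 + y*z - x
trace(a b^-1 a^-1 b^-1 a) = trace(b^-1 a^2 b^-1) trace(a) - trace(b^-1 a^2 b^-1 a) = x^2*y*z - x^3 - x*z^2 - y*z + 3*x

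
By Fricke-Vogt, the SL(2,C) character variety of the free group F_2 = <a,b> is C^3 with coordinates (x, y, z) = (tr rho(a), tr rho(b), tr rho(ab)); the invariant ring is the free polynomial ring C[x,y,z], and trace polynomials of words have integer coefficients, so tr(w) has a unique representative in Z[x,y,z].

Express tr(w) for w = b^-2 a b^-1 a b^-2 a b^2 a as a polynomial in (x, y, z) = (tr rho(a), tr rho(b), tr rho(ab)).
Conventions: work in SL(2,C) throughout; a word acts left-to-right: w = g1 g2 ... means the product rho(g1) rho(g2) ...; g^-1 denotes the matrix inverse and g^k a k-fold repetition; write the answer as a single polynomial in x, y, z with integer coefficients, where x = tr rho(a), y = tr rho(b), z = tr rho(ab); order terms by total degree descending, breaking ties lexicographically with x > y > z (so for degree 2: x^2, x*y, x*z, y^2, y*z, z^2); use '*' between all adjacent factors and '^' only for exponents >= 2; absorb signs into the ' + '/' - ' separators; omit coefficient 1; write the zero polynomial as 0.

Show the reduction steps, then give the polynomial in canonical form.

x^3*y^6*z - x^4*y^5 - x^2*y^7 - 3*x^2*y^5*z^2 + x^3*y^4*z + 2*x*y^6*z + 3*x*y^4*z^3 + 2*x^4*y^3 + 5*x^2*y^5 + x^2*y^3*z^2 - y^5*z^2 - y^3*z^4 - 3*x^3*y^2*z - 10*x*y^4*z - x*y^2*z^3 - x^4*y - 5*x^2*y^3 + x^2*y*z^2 + y^5 + 5*y^3*z^2 + x^3*z + 8*x*y^2*z + x^2*y - 5*y^3 - 2*y*z^2 - 2*x*z + 5*y

trace(b^2 a) = trace(b) * trace(a b) - trace(a) = y*z - x
trace(b^2) = trace(b) * trace(b) - trace(1) = y^2 - 2
trace(a b^2 a) = trace(a) * trace(b^2 a) - trace(b^2) = x*y*z - x^2 - y^2 + 2
use: trace(a b^2 a^2) = trace(a) * trace(a b^2 a) - trace(a b^2) = x^2*y*z - x^3 - x*y^2 - y*z + 3*x
trace(a b^2 a^3) = trace(a) * trace(a b^2 a^2) - trace(a b^2 a) = x^3*y*z - x^4 - x^2*y^2 - 2*x*y*z + 4*x^2 + y^2 - 2
trace(b a b a) = trace(a b) * trace(a b) - trace(1) = z^2 - 2
use: trace(a^2 b a b) = trace(a) * trace(b a b a) - trace(b a b) = x*z^2 - y*z - x
trace(a b a) = trace(a) * trace(b a) - trace(b) = x*z - y
use: trace(a^2 b a) = trace(a) * trace(a b a) - trace(a b) = x^2*z - x*y - z
apply: trace(b a b^2 a^2) = trace(b) * trace(a^2 b a b) - trace(a^2 b a) = x*y*z^2 - x^2*z - y^2*z + z
use: trace(b a b^2 a) = trace(b) * trace(a b a b) - trace(a b a) = y*z^2 - x*z - y
trace(a b^2 a^3 b) = trace(a) * trace(b a b^2 a^2) - trace(b a b^2 a) = x^2*y*z^2 - x^3*z - x*y^2*z - y*z^2 + 2*x*z + y
apply: trace(a b^2 a^3 b^-1) = trace(a b^2 a^3) * trace(b) - trace(a b^2 a^3 b) = x^3*y^2*z - x^4*y - x^2*y^3 - x^2*y*z^2 + x^3*z - x*y^2*z + 4*x^2*y + y^3 + y*z^2 - 2*x*z - 3*y
trace(a b^-2 a b^2 a^2) = trace(a b^2 a^3 b^-1) * trace(b) - trace(a b^2 a^3) = x^3*y^3*z - x^4*y^2 - x^2*y^4 - x^2*y^2*z^2 - x*y^3*z + x^4 + 5*x^2*y^2 + y^4 + y^2*z^2 - 4*x^2 - 4*y^2 + 2
use: trace(b^2 a b) = trace(b) * trace(b a b) - trace(b a) = y^2*z - x*y - z
trace(b a^2 b^2 a) = trace(a) * trace(b^2 a b a) - trace(b^2 a b) = x*y*z^2 - x^2*z - y^2*z + z
use: trace(b^3) = trace(b) * trace(b^2) - trace(b) = y^3 - 3*y
use: trace(b a^2 b^2) = trace(a) * trace(b^3 a) - trace(b^3) = x*y^2*z - x^2*y - y^3 - x*z + 3*y
trace(a b^2 a^2 b a) = trace(a) * trace(b a^2 b^2 a) - trace(b a^2 b^2) = x^2*y*z^2 - x^3*z - 2*x*y^2*z + x^2*y + y^3 + 2*x*z - 3*y
apply: trace(b a b a b a) = trace(b a b a) * trace(b a) - trace(a b) = z^3 - 3*z
apply: trace(a^2 b a b a b) = trace(a) * trace(b a b a b a) - trace(b a b a b) = x*z^3 - y*z^2 - 2*x*z + y
apply: trace(a^2 b a b a) = trace(a) * trace(a b a b a) - trace(a b a b) = x^2*z^2 - x*y*z - x^2 - z^2 + 2
use: trace(a b^2 a^2 b a b) = trace(b) * trace(a^2 b a b a b) - trace(a^2 b a b a) = x*y*z^3 - x^2*z^2 - y^2*z^2 - x*y*z + x^2 + y^2 + z^2 - 2
trace(a b^2 a^2 b a b^-1) = trace(a b^2 a^2 b a) * trace(b) - trace(a b^2 a^2 b a b) = x^2*y^2*z^2 - x^3*y*z - 2*x*y^3*z - x*y*z^3 + x^2*y^2 + x^2*z^2 + y^4 + y^2*z^2 + 3*x*y*z - x^2 - 4*y^2 - z^2 + 2
use: trace(a b^-2 a b^2 a^2 b) = trace(a b^2 a^2 b a b^-1) * trace(b) - trace(a b^2 a^2 b a) = x^2*y^3*z^2 - x^3*y^2*z - 2*x*y^4*z - x*y^2*z^3 + x^2*y^3 + y^5 + y^3*z^2 + x^3*z + 5*x*y^2*z - 2*x^2*y - 5*y^3 - y*z^2 - 2*x*z + 5*y
use: trace(a b^-1 a b^-2 a b^2 a) = trace(a b^-2 a b^2 a^2) * trace(b) - trace(a b^-2 a b^2 a^2 b) = x^3*y^4*z - x^4*y^3 - x^2*y^5 - 2*x^2*y^3*z^2 + x^3*y^2*z + x*y^4*z + x*y^2*z^3 + x^4*y + 4*x^2*y^3 - x^3*z - 5*x*y^2*z - 2*x^2*y + y^3 + y*z^2 + 2*x*z - 3*y
trace(a b a^3) = trace(a) * trace(a b a^2) - trace(a b a) = x^3*z - x^2*y - 2*x*z + y
use: trace(a b^2 a b a^2) = trace(b) * trace(a b a^3 b) - trace(a b a^3) = x^2*y*z^2 - x^3*z - x*y^2*z - y*z^2 + 2*x*z + y
trace(a b a^2 b a) = trace(a) * trace(b a^2 b a) - trace(b a^2 b) = x^2*z^2 - 2*x*y*z + y^2 - 2
apply: trace(a b^2 a b a^2 b) = trace(b) * trace(a b a^2 b a b) - trace(a b a^2 b a) = x*y*z^3 - x^2*z^2 - y^2*z^2 + 2
apply: trace(a b^-1 a b^2 a b a) = trace(a b^2 a b a^2) * trace(b) - trace(a b^2 a b a^2 b) = x^2*y^2*z^2 - x^3*y*z - x*y^3*z - x*y*z^3 + x^2*z^2 + 2*x*y*z + y^2 - 2
use: trace(a b^2 a b a b a) = trace(b) * trace(a b a b a^2 b) - trace(a b a b a^2) = x*y*z^3 - x^2*z^2 - y^2*z^2 - x*y*z + x^2 + y^2 + z^2 - 2
apply: trace(a b a b a b a b) = trace(b a b a b a) * trace(b a) - trace(a b a b) = z^4 - 4*z^2 + 2
trace(a b^2 a b a b a b) = trace(b) * trace(a b a b a b a b) - trace(a b a b a b a) = y*z^4 - x*z^3 - 3*y*z^2 + 2*x*z + y
apply: trace(a b^-1 a b^2 a b a b) = trace(a b^2 a b a b a) * trace(b) - trace(a b^2 a b a b a b) = x*y^2*z^3 - x^2*y*z^2 - y^3*z^2 - y*z^4 - x*y^2*z + x*z^3 + x^2*y + y^3 + 4*y*z^2 - 2*x*z - 3*y
use: trace(a b^2 a b a b^-1 a b^-1) = trace(a b^-1 a b^2 a b a) * trace(b) - trace(a b^-1 a b^2 a b a b) = x^2*y^3*z^2 - x^3*y^2*z - x*y^4*z - 2*x*y^2*z^3 + 2*x^2*y*z^2 + y^3*z^2 + y*z^4 + 3*x*y^2*z - x*z^3 - x^2*y - 4*y*z^2 + 2*x*z + y
trace(a b^2 a b a b^-1 a) = trace(a^2 b^2 a b a) * trace(b) - trace(a^2 b^2 a b a b) = x^2*y^2*z^2 - x^3*y*z - x*y^3*z - x*y*z^3 + x^2*z^2 + 3*x*y*z - x^2 - z^2 + 2
use: trace(a b^-1 a b^-2 a b^2 a b) = trace(a b^2 a b a b^-1 a b^-1) * trace(b) - trace(a b^2 a b a b^-1 a) = x^2*y^4*z^2 - x^3*y^3*z - x*y^5*z - 2*x*y^3*z^3 + x^2*y^2*z^2 + y^4*z^2 + y^2*z^4 + x^3*y*z + 4*x*y^3*z - x^2*y^2 - x^2*z^2 - 4*y^2*z^2 - x*y*z + x^2 + y^2 + z^2 - 2
trace(a b^-1 a b^-2 a b^2 a b^-1) = trace(a b^-1 a b^-2 a b^2 a) * trace(b) - trace(a b^-1 a b^-2 a b^2 a b) = x^3*y^5*z - x^4*y^4 - x^2*y^6 - 3*x^2*y^4*z^2 + 2*x^3*y^3*z + 2*x*y^5*z + 3*x*y^3*z^3 + x^4*y^2 + 4*x^2*y^4 - x^2*y^2*z^2 - y^4*z^2 - y^2*z^4 - 2*x^3*y*z - 9*x*y^3*z - x^2*y^2 + x^2*z^2 + y^4 + 5*y^2*z^2 + 3*x*y*z - x^2 - 4*y^2 - z^2 + 2
trace(b^-2 a b^-1 a b^-2 a b^2 a) = trace(a b^-1 a b^-2 a b^2 a b^-1) * trace(b) - trace(a b^-1 a b^-2 a b^2 a) = x^3*y^6*z - x^4*y^5 - x^2*y^7 - 3*x^2*y^5*z^2 + x^3*y^4*z + 2*x*y^6*z + 3*x*y^4*z^3 + 2*x^4*y^3 + 5*x^2*y^5 + x^2*y^3*z^2 - y^5*z^2 - y^3*z^4 - 3*x^3*y^2*z - 10*x*y^4*z - x*y^2*z^3 - x^4*y - 5*x^2*y^3 + x^2*y*z^2 + y^5 + 5*y^3*z^2 + x^3*z + 8*x*y^2*z + x^2*y - 5*y^3 - 2*y*z^2 - 2*x*z + 5*y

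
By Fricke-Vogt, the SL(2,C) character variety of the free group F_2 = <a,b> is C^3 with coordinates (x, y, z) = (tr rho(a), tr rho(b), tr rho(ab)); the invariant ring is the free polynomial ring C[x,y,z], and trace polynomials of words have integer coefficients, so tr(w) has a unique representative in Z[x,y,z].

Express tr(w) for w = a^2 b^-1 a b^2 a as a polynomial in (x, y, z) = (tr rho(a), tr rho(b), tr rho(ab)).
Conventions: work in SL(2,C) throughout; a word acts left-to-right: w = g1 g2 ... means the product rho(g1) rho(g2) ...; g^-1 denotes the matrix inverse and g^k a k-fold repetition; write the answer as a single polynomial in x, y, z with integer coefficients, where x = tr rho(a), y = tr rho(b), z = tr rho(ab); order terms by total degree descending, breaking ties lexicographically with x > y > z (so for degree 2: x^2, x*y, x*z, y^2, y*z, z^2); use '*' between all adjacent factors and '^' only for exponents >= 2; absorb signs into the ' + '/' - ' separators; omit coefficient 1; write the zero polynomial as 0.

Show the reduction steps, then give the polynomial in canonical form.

next, tr(b a^2) = tr(a) * tr(b a) - tr(b) = x*z - y
tr(a b a^2) = tr(a) * tr(b a^2) - tr(b a) = x^2*z - x*y - z
tr(a^4 b) = tr(a) * tr(a b a^2) - tr(a b a) = x^3*z - x^2*y - 2*x*z + y
and tr(a^2) = tr(a) * tr(a) - tr(1) = x^2 - 2
tr(a^3) = tr(a) * tr(a^2) - tr(a) = x^3 - 3*x
next, tr(a^4) = tr(a) * tr(a^3) - tr(a^2) = x^4 - 4*x^2 + 2
tr(a b^2 a^3) = tr(b) * tr(a^4 b) - tr(a^4) = x^3*y*z - x^4 - x^2*y^2 - 2*x*y*z + 4*x^2 + y^2 - 2
tr(a b a b) = tr(a b) * tr(a b) - tr(1)   [split at repeated a] = z^2 - 2
tr(b a b^2 a) = tr(b) * tr(a b a b) - tr(a b a) = y*z^2 - x*z - y
tr(a b^2) = tr(b) * tr(a b) - tr(a) = y*z - x
next, tr(b a b^2) = tr(b) * tr(a b^2) - tr(a b) = y^2*z - x*y - z
next, tr(a b a b^2 a) = tr(a) * tr(b a b^2 a) - tr(b a b^2) = x*y*z^2 - x^2*z - y^2*z + z
tr(a b^2 a^3 b) = tr(a) * tr(a b a b^2 a) - tr(a b a b^2) = x^2*y*z^2 - x^3*z - x*y^2*z - y*z^2 + 2*x*z + y
and tr(a^2 b^-1 a b^2 a) = tr(a b^2 a^3) * tr(b) - tr(a b^2 a^3 b) = x^3*y^2*z - x^4*y - x^2*y^3 - x^2*y*z^2 + x^3*z - x*y^2*z + 4*x^2*y + y^3 + y*z^2 - 2*x*z - 3*y

x^3*y^2*z - x^4*y - x^2*y^3 - x^2*y*z^2 + x^3*z - x*y^2*z + 4*x^2*y + y^3 + y*z^2 - 2*x*z - 3*y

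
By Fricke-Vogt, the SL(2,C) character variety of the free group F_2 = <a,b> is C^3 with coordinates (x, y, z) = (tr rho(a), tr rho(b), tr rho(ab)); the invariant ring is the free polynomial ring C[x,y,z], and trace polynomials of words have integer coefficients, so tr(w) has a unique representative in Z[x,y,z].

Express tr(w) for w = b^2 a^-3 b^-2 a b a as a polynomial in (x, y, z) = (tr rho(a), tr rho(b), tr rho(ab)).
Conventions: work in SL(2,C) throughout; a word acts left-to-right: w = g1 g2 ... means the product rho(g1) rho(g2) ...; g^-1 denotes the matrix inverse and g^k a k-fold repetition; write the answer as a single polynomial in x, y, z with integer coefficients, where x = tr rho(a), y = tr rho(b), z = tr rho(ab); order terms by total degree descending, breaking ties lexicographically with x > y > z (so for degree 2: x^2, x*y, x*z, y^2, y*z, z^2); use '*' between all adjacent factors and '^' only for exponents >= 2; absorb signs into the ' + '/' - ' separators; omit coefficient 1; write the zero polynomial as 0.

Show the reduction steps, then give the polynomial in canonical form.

tr(a b a b) = tr(a b) tr(a b) - tr(1)   [split at a repeated a] = z^2 - 2
reduce: tr(a b a) = tr(a) tr(b a) - tr(b)   [square of a] = x*z - y
so tr(b a b^2 a) = tr(b) tr(a b a b) - tr(a b a)   [square of b] = y*z^2 - x*z - y
reduce: tr(b a b) = tr(b) tr(a b) - tr(a)   [square of b] = y*z - x
tr(b a b^2) = tr(b) tr(b a b) - tr(b a)   [square of b] = y^2*z - x*y - z
tr(a b a b^2 a) = tr(a) tr(b a b^2 a) - tr(b a b^2)   [square of a] = x*y*z^2 - x^2*z - y^2*z + z
reduce: tr(a b a b a b) = tr(a b) tr(a b a b) - tr(a^-1 b^-1)   [split at a repeated a] = z^3 - 3*z
tr(a b a b a) = tr(a) tr(b a b a) - tr(b a b)   [square of a] = x*z^2 - y*z - x
so tr(a b a b^2 a b) = tr(b) tr(a b a b a b) - tr(a b a b a)   [square of b] = y*z^3 - x*z^2 - 2*y*z + x
so tr(b^-1 a b a b^2 a) = tr(a b a b^2 a) tr(b) - tr(a b a b^2 a b)   [inverse elimination on b] = x*y^2*z^2 - x^2*y*z - y^3*z - y*z^3 + x*z^2 + 3*y*z - x
tr(b^-1 a b a b^2 a^-1) = tr(b^-1 a b a b^2) tr(a) - tr(b^-1 a b a b^2 a)   [inverse elimination on a] = -x*y^2*z^2 + x^2*y*z + y^3*z + y*z^3 - 3*y*z - x
tr(b^-1 a b a b^2 a^-2) = tr(b^-1 a b a b^2 a^-1) tr(a) - tr(b^-1 a b a b^2)   [inverse elimination on a] = -x^2*y^2*z^2 + x^3*y*z + x*y^3*z + x*y*z^3 - 3*x*y*z - x^2 - z^2 + 2
tr(a b a b^2 a^-3 b^-1) = tr(b^-1 a b a b^2 a^-2) tr(a) - tr(b^-1 a b a b^2 a^-1)   [inverse elimination on a] = -x^3*y^2*z^2 + x^4*y*z + x^2*y^3*z + x^2*y*z^3 + x*y^2*z^2 - 4*x^2*y*z - y^3*z - y*z^3 - x^3 - x*z^2 + 3*y*z + 3*x
so tr(a^-1 b a b^2) = tr(b a b^2) tr(a) - tr(b a b^2 a)   [inverse elimination on a] = x*y^2*z - x^2*y - y*z^2 + y
tr(b a b^2 a^-2) = tr(a^-1 b a b^2) tr(a) - tr(a^-1 b a b^2 a)   [inverse elimination on a] = x^2*y^2*z - x^3*y - x*y*z^2 - y^2*z + 2*x*y + z
reduce: tr(b^2 a^-3 b^-2 a b a) = tr(a b a b^2 a^-3 b^-1) tr(b) - tr(a b a b^2 a^-3)   [inverse elimination on b] = -x^3*y^3*z^2 + x^4*y^2*z + x^2*y^4*z + x^2*y^2*z^3 + x*y^3*z^2 - 5*x^2*y^2*z - y^4*z - y^2*z^3 + 4*y^2*z + x*y - z

-x^3*y^3*z^2 + x^4*y^2*z + x^2*y^4*z + x^2*y^2*z^3 + x*y^3*z^2 - 5*x^2*y^2*z - y^4*z - y^2*z^3 + 4*y^2*z + x*y - z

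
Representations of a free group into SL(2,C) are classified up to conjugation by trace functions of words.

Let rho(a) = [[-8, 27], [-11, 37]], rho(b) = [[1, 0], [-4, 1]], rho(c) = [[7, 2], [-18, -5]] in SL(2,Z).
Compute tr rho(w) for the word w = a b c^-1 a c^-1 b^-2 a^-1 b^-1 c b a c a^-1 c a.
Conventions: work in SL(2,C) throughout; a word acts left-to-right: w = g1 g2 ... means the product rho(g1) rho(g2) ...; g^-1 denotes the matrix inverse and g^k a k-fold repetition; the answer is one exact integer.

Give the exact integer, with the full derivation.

rho(a) = [[-8, 27], [-11, 37]]
... * rho(b) = [[1, 0], [-4, 1]]  ->  [[-116, 27], [-159, 37]]
... * rho(c^-1) = [[-5, -2], [18, 7]]  ->  [[1066, 421], [1461, 577]]
... * rho(a) = [[-8, 27], [-11, 37]]  ->  [[-13159, 44359], [-18035, 60796]]
... * rho(c^-1) = [[-5, -2], [18, 7]]  ->  [[864257, 336831], [1184503, 461642]]
... * rho(b^-1) = [[1, 0], [4, 1]]  ->  [[2211581, 336831], [3031071, 461642]]
... * rho(b^-1) = [[1, 0], [4, 1]]  ->  [[3558905, 336831], [4877639, 461642]]
... * rho(a^-1) = [[37, -27], [11, -8]]  ->  [[135384626, -98785083], [185550705, -135389389]]
... * rho(b^-1) = [[1, 0], [4, 1]]  ->  [[-259755706, -98785083], [-356006851, -135389389]]
... * rho(c) = [[7, 2], [-18, -5]]  ->  [[-40158448, -25585997], [-55038955, -35066757]]
... * rho(b) = [[1, 0], [-4, 1]]  ->  [[62185540, -25585997], [85228073, -35066757]]
... * rho(a) = [[-8, 27], [-11, 37]]  ->  [[-216038353, 732327691], [-296090257, 1003687962]]
... * rho(c) = [[7, 2], [-18, -5]]  ->  [[-14694166909, -4093715161], [-20139015115, -5610620324]]
... * rho(a^-1) = [[37, -27], [11, -8]]  ->  [[-588715042404, 429492227831], [-806860382819, 588638370697]]
... * rho(c) = [[7, 2], [-18, -5]]  ->  [[-11851865397786, -3324891223963], [-16243513352279, -4556912619123]]
... * rho(a) = [[-8, 27], [-11, 37]]  ->  [[131388726645881, -443021341026853], [180074145628585, -607180627419084]]
tr = 131388726645881 + -607180627419084 = -475791900773203

-475791900773203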